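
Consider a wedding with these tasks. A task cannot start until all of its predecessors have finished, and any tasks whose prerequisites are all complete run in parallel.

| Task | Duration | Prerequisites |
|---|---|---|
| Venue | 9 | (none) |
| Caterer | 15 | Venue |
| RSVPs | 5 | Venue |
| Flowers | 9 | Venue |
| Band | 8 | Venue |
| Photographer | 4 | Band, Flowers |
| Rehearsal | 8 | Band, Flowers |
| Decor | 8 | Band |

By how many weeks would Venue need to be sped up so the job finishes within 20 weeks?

6

Current finish: 26 weeks; target: 20.
Venue is on every critical path, so each week cut from Venue cuts the finish by one (this holds down to a finish of 18).
Need 26 − 20 = 6 weeks off Venue → Venue becomes 3 weeks, finish becomes 20.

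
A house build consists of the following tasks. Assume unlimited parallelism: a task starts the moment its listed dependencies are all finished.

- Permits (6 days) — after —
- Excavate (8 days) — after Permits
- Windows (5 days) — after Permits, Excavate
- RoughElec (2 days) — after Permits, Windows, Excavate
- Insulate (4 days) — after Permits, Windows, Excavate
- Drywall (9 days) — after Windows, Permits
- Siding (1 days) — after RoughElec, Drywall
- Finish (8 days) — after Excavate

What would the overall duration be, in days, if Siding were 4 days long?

The binding path is Permits→Excavate→Windows→Drywall→Siding = 6+8+5+9+1 = 29; finish at 29 days.
Siding is on the critical path; changing it to 4 makes that path 32 days.
The critical path is still Permits→Excavate→Windows→Drywall→Siding; finish is now 32 days.

32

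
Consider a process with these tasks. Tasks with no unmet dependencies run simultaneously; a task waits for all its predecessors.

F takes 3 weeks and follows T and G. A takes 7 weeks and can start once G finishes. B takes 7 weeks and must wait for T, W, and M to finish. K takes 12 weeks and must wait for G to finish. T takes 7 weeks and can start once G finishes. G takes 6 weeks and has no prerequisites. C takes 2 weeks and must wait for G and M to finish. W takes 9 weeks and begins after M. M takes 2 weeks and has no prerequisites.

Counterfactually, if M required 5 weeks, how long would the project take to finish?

Critical path before the change: G→T→B = 6+7+7 = 20 giving 20 weeks.
M has 2 weeks of float (longest path through it is 18).
The binding chain switches to M→W→B = 5+9+7 = 21; finish 21 weeks.

21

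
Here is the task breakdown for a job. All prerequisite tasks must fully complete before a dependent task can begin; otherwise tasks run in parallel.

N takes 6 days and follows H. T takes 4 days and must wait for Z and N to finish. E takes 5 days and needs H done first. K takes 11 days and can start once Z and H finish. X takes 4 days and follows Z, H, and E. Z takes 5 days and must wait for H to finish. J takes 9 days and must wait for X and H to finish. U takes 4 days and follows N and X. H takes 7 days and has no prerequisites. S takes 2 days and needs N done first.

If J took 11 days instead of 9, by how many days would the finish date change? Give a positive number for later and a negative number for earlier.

As given, the longest chain is H→E→X→J = 7+5+4+9 = 25, so the finish is 25 days.
J is on the critical path; changing it to 11 makes that path 27 days.
That remains the longest chain; total 27 days.
Change in finish: 27 − 25 = +2 days.

2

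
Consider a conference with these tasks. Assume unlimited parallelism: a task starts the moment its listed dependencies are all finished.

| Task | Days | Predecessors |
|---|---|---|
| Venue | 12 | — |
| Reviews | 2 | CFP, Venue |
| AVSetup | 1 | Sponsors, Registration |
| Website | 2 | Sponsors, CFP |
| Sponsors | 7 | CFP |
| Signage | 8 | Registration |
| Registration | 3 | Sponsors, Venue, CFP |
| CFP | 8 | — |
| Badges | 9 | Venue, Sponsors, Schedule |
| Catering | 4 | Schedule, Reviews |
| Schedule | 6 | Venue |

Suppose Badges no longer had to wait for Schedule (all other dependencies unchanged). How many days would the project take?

Before: longest chain Venue→Schedule→Badges = 12+6+9 = 27, finish 27.
Without Schedule→Badges, Badges's earliest start moves from 18 to 15.
The longest chain is now CFP→Sponsors→Registration→Signage = 8+7+3+8 = 26, so the project takes 26 days.

26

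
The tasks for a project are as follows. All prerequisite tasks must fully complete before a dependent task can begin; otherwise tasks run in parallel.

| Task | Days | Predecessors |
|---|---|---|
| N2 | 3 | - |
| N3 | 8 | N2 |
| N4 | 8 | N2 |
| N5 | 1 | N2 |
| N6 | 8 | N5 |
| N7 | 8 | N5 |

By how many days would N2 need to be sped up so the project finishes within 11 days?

Current finish: 12 days; target: 11.
N2 is on every critical path, so each day cut from N2 cuts the finish by one (this holds down to a finish of 10).
Need 12 − 11 = 1 day off N2 → N2 becomes 2 days, finish becomes 11.

1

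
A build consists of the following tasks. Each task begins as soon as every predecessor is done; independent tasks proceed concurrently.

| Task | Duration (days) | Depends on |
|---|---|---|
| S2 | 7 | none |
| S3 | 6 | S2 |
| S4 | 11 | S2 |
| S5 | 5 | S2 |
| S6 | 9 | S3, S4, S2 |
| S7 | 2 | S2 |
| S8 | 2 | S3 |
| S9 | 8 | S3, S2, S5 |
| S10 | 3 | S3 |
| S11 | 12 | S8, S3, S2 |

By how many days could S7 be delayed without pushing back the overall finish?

18

The longest chain is S2→S3→S8→S11 = 7+6+2+12 = 27; overall finish 27 days.
Longest path through S7: 9 days (earliest finish 9, latest finish 27).
Slack of S7 = 25 − 7 = 18 days.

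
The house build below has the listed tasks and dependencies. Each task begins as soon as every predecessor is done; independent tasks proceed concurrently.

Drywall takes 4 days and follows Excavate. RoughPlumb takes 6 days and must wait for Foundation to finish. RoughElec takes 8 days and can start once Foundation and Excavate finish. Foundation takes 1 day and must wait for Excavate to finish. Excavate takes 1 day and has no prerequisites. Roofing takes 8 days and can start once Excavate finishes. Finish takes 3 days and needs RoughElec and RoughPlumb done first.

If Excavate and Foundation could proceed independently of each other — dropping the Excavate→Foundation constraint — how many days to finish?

12

With the dependency in place, Excavate→Foundation→RoughElec→Finish = 1+1+8+3 = 13 sets the finish at 13 days.
Without Excavate→Foundation, Foundation's earliest start moves from 1 to 0.
The longest chain is now Excavate→RoughElec→Finish = 1+8+3 = 12, so the house build takes 12 days.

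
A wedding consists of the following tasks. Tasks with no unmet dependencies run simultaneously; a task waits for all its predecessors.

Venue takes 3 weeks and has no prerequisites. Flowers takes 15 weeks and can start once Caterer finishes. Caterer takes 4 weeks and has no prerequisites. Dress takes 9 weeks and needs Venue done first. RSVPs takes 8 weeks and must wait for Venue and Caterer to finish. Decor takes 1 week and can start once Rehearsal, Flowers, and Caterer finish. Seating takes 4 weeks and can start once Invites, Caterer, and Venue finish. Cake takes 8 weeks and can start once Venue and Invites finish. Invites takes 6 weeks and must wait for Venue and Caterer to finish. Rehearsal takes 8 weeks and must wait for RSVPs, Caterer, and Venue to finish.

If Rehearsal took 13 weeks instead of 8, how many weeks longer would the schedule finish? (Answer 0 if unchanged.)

The binding path is Caterer→RSVPs→Rehearsal→Decor = 4+8+8+1 = 21; finish at 21 weeks.
Since Rehearsal is critical, the +5 change carries straight to that chain (now 26 weeks).
No other chain overtakes it, so the finish is 26 weeks.
Change in finish: 26 − 21 = +5 weeks.

5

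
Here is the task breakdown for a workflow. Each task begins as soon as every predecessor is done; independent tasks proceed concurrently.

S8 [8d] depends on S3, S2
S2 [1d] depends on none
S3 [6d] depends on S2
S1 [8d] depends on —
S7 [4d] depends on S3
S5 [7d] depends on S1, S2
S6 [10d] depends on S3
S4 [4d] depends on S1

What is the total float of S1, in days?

2

The longest chain is S2→S3→S6 = 1+6+10 = 17; overall finish 17 days.
The longest chain containing S1 totals 15 days.
So S1 can slip 10 − 8 = 2 days.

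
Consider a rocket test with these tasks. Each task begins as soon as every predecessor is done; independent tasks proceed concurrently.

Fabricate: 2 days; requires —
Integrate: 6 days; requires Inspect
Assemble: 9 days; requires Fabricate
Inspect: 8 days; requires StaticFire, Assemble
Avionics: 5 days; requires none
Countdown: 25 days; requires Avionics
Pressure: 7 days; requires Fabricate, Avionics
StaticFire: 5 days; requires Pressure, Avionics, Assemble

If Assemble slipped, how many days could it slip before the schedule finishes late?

1

The longest chain is Avionics→Pressure→StaticFire→Inspect→Integrate = 5+7+5+8+6 = 31; overall finish 31 days.
Assemble finishes as early as 11 and must finish by 12.
Slack of Assemble = 3 − 2 = 1 day.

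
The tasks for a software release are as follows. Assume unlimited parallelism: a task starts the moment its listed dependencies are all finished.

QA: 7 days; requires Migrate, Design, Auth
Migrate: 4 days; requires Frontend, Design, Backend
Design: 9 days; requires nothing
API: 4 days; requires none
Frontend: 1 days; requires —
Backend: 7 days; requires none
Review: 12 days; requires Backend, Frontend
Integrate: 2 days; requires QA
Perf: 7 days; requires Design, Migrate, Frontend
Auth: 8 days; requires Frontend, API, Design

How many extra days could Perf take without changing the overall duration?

The longest chain is Design→Auth→QA→Integrate = 9+8+7+2 = 26; overall finish 26 days.
Longest path through Perf: 20 days (earliest finish 20, latest finish 26).
So Perf can slip 26 − 20 = 6 days.

6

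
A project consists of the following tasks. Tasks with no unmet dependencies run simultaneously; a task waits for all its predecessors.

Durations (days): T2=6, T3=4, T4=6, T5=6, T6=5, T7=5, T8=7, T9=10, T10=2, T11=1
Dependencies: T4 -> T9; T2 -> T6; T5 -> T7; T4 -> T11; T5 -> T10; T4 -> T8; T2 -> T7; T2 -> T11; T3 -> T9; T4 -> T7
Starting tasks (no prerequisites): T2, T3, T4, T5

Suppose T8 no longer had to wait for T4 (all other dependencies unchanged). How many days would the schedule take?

Before: longest chain T4→T9 = 6+10 = 16, finish 16.
Without T4→T8, T8's earliest start moves from 6 to 0.
The longest chain is now T4→T9 = 6+10 = 16, so the schedule takes 16 days.

16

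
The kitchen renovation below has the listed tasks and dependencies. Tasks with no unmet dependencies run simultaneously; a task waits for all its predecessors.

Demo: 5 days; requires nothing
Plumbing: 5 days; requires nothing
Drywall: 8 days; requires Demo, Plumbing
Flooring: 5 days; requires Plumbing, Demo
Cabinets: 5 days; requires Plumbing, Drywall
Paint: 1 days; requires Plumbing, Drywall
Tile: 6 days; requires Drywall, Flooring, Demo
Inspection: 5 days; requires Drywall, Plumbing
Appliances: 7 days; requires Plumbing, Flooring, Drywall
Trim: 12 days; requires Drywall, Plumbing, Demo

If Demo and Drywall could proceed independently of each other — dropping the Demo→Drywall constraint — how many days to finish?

25

With the dependency in place, Demo→Drywall→Trim = 5+8+12 = 25 sets the finish at 25 days.
Dropping Demo→Drywall doesn't change Drywall's earliest start (5); another predecessor still binds.
After: Plumbing→Drywall→Trim = 5+8+12 = 25 → 25 days.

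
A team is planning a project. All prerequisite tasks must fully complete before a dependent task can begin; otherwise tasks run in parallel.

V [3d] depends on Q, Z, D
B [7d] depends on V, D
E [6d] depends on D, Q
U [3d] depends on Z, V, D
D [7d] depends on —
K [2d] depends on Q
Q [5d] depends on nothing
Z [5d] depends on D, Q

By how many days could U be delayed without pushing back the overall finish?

4

Critical path: D→Z→V→B = 7+5+3+7 = 22, so the finish is 22 days.
Longest path through U: 18 days (earliest finish 18, latest finish 22).
Slack of U = 19 − 15 = 4 days.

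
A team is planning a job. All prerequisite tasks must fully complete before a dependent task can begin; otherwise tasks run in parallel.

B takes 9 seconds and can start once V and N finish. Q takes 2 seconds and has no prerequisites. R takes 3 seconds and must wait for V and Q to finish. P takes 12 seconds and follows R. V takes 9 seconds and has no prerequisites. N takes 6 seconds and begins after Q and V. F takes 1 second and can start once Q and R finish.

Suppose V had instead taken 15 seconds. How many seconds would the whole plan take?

30

Baseline: V→R→P = 9+3+12 = 24 → 24 seconds.
Since V is critical, the +6 change carries straight to that chain (now 30 seconds).
The critical path is still V→R→P; finish is now 30 seconds.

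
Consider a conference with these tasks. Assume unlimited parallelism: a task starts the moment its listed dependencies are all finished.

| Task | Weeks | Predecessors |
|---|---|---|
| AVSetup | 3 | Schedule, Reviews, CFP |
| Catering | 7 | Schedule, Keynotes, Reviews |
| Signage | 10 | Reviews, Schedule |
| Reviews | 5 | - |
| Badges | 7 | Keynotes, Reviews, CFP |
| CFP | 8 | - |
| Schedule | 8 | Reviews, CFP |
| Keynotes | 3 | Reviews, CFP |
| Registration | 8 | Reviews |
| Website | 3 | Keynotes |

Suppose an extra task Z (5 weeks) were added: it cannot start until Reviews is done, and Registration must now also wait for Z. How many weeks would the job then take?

26

Originally the job takes 26 weeks.
With Z inserted, Registration now waits for max(Reviews, Z).
New critical path: CFP→Schedule→Signage = 8+8+10 = 26 ⇒ 26 weeks.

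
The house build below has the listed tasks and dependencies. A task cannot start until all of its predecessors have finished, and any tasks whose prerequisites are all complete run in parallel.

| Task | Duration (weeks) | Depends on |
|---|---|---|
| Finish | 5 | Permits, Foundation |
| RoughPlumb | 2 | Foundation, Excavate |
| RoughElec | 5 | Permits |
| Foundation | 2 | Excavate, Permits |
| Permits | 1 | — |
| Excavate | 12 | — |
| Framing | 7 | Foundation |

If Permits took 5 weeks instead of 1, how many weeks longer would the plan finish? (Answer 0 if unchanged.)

0

Critical path before the change: Excavate→Foundation→Framing = 12+2+7 = 21 giving 21 weeks.
The longest path through Permits is only 10 weeks, so Permits has float 11.
No other chain overtakes it, so the finish is 21 weeks.
Change in finish: 21 − 21 = +0 weeks.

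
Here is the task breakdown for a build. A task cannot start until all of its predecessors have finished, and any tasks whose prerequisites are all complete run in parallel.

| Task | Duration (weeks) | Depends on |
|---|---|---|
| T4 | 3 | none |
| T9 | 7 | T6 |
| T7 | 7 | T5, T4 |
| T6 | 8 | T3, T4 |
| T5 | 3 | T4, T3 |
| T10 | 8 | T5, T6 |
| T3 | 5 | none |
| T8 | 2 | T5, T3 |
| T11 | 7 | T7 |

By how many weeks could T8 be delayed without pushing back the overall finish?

12

The longest chain is T3→T5→T7→T11 = 5+3+7+7 = 22; overall finish 22 weeks.
Longest path through T8: 10 weeks (earliest finish 10, latest finish 22).
So T8 can slip 22 − 10 = 12 weeks.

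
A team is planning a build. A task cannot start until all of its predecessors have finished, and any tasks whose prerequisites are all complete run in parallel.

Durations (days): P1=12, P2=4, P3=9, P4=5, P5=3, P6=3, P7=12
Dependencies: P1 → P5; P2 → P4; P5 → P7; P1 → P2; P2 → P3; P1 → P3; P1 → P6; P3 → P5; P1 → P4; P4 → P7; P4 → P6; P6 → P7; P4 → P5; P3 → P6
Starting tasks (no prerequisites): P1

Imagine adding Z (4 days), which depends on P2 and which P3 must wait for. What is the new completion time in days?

44

Originally the schedule takes 40 days.
With Z inserted, P3 now waits for max(P1, P2, Z).
New critical path: P1→P2→Z→P3→P5→P7 = 12+4+4+9+3+12 = 44 ⇒ 44 days.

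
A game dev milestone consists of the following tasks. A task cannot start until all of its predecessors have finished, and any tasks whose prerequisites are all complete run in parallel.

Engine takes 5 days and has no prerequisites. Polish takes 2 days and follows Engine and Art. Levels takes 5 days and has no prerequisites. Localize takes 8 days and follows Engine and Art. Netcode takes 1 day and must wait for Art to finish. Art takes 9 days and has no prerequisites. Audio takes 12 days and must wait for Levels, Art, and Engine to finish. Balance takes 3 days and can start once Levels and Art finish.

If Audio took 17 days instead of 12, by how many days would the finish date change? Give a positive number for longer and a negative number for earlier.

Critical path before the change: Art→Audio = 9+12 = 21 giving 21 days.
Audio lies on that path, so at 17 days the path becomes 26 days.
The critical path is still Art→Audio; finish is now 26 days.
Change in finish: 26 − 21 = +5 days.

5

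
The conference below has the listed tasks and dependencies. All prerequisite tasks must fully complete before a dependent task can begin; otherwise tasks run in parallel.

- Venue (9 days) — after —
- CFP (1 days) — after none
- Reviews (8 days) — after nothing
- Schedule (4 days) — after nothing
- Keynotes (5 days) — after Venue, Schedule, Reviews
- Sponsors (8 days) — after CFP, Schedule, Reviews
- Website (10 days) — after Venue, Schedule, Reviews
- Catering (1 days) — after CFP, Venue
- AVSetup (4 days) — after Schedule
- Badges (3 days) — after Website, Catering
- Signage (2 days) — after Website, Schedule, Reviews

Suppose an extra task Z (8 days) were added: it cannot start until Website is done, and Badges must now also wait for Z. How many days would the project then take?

30

Originally the project takes 22 days.
With Z inserted, Badges now waits for max(Website, Catering, Z).
New critical path: Venue→Website→Z→Badges = 9+10+8+3 = 30 ⇒ 30 days.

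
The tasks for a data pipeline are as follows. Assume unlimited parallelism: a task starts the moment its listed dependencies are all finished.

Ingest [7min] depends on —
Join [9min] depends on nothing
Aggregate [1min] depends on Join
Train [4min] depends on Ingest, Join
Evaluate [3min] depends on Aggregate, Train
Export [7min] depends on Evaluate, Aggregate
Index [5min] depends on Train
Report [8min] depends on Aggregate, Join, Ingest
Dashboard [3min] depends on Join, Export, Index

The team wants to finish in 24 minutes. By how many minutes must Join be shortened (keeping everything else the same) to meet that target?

2

Current finish: 26 minutes; target: 24.
Join is on every critical path, so each minute cut from Join cuts the finish by one (this holds down to a finish of 24).
Need 26 − 24 = 2 minutes off Join → Join becomes 7 minutes, finish becomes 24.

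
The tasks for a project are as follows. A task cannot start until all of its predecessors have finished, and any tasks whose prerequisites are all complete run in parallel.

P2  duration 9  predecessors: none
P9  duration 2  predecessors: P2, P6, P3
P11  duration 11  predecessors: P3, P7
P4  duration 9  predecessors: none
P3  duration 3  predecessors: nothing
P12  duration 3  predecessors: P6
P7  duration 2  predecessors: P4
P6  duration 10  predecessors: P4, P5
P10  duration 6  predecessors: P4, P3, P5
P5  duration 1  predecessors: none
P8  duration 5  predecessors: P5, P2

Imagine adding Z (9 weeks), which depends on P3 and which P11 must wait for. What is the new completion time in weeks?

23

Originally the plan takes 22 weeks.
With Z inserted, P11 now waits for max(P3, P7, Z).
New critical path: P3→Z→P11 = 3+9+11 = 23 ⇒ 23 weeks.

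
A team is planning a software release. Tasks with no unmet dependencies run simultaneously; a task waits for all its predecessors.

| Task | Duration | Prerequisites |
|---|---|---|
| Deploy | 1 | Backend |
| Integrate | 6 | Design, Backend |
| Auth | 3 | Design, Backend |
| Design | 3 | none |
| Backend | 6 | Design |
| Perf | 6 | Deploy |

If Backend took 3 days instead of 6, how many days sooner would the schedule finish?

As given, the longest chain is Design→Backend→Deploy→Perf = 3+6+1+6 = 16, so the finish is 16 days.
Backend is on the critical path; changing it to 3 makes that path 13 days.
That remains the longest chain; total 13 days.
Change in finish: 13 − 16 = -3 days.

3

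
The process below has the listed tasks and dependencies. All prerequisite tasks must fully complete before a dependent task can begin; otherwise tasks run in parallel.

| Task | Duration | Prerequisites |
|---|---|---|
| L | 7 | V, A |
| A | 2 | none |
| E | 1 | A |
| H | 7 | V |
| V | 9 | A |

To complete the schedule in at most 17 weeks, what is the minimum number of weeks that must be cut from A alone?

Current finish: 18 weeks; target: 17.
A is on every critical path, so each week cut from A cuts the finish by one (this holds down to a finish of 17).
Need 18 − 17 = 1 week off A → A becomes 1 week, finish becomes 17.

1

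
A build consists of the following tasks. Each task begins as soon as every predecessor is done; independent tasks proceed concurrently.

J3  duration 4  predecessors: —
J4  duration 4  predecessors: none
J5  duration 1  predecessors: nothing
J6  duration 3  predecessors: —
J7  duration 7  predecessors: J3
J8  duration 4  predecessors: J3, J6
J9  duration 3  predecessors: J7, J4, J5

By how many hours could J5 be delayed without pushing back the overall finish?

10

The longest chain is J3→J7→J9 = 4+7+3 = 14; overall finish 14 hours.
The longest chain containing J5 totals 4 hours.
So J5 can slip 11 − 1 = 10 hours.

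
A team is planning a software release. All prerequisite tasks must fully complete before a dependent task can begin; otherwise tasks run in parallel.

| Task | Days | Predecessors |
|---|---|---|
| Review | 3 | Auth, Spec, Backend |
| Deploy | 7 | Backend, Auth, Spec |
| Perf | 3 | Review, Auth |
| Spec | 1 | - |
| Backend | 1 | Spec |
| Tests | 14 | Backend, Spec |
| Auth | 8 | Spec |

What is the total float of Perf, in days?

The longest chain is Spec→Backend→Tests = 1+1+14 = 16; overall finish 16 days.
The longest chain containing Perf totals 15 days.
So Perf can slip 16 − 15 = 1 day.

1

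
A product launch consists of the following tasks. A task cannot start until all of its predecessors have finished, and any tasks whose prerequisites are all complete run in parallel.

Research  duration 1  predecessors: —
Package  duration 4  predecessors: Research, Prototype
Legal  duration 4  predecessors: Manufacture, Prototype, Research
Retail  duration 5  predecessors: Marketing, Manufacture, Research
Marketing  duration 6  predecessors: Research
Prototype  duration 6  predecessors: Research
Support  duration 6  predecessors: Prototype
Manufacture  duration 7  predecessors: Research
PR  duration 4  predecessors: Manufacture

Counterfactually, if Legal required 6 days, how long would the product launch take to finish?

14

Baseline: Research→Prototype→Support = 1+6+6 = 13 → 13 days.
The longest path through Legal is only 12 days, so Legal has float 1.
New critical path: Research→Manufacture→Legal = 1+7+6 = 14 ⇒ 14 days.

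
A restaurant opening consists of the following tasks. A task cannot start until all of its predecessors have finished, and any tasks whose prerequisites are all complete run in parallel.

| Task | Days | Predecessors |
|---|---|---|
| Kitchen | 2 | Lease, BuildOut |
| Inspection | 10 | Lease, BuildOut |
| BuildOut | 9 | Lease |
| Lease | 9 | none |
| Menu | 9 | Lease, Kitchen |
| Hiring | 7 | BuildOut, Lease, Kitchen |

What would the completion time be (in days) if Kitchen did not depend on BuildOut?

28

Original critical path: Lease→BuildOut→Kitchen→Menu = 9+9+2+9 = 29 ⇒ 29 days.
Without BuildOut→Kitchen, Kitchen's earliest start moves from 18 to 9.
After: Lease→BuildOut→Inspection = 9+9+10 = 28 → 28 days.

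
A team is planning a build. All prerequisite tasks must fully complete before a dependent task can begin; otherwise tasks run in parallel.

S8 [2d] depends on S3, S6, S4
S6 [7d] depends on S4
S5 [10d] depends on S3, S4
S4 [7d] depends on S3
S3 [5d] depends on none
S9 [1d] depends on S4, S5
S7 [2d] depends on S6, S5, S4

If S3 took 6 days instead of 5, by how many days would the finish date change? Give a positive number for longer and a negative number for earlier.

1

Critical path before the change: S3→S4→S5→S7 = 5+7+10+2 = 24 giving 24 days.
S3 is on the critical path; changing it to 6 makes that path 25 days.
The critical path is still S3→S4→S5→S7; finish is now 25 days.
Change in finish: 25 − 24 = +1 days.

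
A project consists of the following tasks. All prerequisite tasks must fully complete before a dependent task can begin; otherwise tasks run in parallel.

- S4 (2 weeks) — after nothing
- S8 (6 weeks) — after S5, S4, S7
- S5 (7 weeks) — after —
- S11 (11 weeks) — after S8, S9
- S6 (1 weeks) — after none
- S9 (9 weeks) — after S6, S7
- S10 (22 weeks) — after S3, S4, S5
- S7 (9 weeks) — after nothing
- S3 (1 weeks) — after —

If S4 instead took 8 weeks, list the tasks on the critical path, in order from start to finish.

S4, S10

Actual critical path: S5→S10 = 7+22 = 29 ⇒ 29 weeks.
S4 is off the critical path — its longest chain is 24 weeks, giving 5 of slack.
Now S4→S10 = 8+22 = 30 is longest, so the finish becomes 30 weeks.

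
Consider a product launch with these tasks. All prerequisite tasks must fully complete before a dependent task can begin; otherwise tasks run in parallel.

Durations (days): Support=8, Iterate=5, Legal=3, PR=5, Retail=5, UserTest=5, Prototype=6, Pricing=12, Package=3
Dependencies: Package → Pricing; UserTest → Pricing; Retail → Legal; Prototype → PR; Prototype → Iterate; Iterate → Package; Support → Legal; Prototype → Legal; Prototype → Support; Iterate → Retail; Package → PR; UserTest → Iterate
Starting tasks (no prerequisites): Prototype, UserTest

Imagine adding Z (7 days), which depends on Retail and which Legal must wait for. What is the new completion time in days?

Originally the plan takes 26 days.
With Z inserted, Legal now waits for max(Support, Retail, Prototype, Z).
New critical path: Prototype→Iterate→Package→Pricing = 6+5+3+12 = 26 ⇒ 26 days.

26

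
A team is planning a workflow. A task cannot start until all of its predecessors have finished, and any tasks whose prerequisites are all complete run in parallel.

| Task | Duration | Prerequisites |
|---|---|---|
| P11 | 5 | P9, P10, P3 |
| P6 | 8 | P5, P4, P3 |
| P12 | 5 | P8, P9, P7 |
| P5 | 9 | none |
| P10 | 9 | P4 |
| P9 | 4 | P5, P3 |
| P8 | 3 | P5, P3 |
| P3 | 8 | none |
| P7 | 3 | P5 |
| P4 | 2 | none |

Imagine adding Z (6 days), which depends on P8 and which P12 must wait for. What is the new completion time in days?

Originally the workflow takes 18 days.
With Z inserted, P12 now waits for max(P8, P9, P7, Z).
New critical path: P5→P8→Z→P12 = 9+3+6+5 = 23 ⇒ 23 days.

23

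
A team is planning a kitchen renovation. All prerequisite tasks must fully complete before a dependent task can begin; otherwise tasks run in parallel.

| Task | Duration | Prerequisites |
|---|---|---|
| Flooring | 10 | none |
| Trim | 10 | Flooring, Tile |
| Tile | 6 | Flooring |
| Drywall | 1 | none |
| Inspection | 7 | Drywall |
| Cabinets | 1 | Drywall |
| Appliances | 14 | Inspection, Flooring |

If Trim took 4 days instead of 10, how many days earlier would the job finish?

2

Critical path before the change: Flooring→Tile→Trim = 10+6+10 = 26 giving 26 days.
Trim lies on that path, so at 4 days the path becomes 20 days.
The binding chain switches to Flooring→Appliances = 10+14 = 24; finish 24 days.
Change in finish: 24 − 26 = -2 days.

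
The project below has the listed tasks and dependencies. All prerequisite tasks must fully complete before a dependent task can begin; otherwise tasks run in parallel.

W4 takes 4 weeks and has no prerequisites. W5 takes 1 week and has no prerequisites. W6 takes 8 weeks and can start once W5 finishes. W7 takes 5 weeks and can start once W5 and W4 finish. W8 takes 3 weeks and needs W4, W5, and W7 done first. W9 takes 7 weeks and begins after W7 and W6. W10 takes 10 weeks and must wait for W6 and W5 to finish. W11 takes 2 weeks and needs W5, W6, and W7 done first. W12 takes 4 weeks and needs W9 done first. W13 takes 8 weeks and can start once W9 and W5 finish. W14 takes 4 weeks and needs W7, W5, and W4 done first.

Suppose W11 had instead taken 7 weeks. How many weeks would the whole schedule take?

24

Actual critical path: W4→W7→W9→W13 = 4+5+7+8 = 24 ⇒ 24 weeks.
W11 is off the critical path — its longest chain is 11 weeks, giving 13 of slack.
The critical path is still W4→W7→W9→W13; finish is now 24 weeks.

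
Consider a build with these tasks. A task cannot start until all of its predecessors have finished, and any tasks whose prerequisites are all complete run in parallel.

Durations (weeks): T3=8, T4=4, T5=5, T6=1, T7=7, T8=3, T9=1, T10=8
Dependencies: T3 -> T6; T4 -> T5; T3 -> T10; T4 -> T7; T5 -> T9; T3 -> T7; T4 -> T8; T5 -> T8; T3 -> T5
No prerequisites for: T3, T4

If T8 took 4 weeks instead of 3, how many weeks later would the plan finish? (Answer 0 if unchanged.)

Critical path before the change: T3→T5→T8 = 8+5+3 = 16 giving 16 weeks.
Since T8 is critical, the +1 change carries straight to that chain (now 17 weeks).
The critical path is still T3→T5→T8; finish is now 17 weeks.
Change in finish: 17 − 16 = +1 weeks.

1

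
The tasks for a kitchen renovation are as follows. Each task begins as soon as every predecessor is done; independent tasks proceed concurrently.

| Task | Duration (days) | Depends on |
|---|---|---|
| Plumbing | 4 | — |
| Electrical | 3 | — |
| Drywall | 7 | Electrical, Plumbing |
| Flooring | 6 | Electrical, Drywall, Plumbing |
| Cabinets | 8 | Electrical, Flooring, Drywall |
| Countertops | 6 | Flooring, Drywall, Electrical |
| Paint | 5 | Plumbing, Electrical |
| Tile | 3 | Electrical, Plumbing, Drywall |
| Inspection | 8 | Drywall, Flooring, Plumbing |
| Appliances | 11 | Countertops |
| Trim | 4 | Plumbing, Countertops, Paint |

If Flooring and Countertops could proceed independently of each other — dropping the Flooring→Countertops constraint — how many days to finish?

28

Original critical path: Plumbing→Drywall→Flooring→Countertops→Appliances = 4+7+6+6+11 = 34 ⇒ 34 days.
Without Flooring→Countertops, Countertops's earliest start moves from 17 to 11.
The longest chain is now Plumbing→Drywall→Countertops→Appliances = 4+7+6+11 = 28, so the schedule takes 28 days.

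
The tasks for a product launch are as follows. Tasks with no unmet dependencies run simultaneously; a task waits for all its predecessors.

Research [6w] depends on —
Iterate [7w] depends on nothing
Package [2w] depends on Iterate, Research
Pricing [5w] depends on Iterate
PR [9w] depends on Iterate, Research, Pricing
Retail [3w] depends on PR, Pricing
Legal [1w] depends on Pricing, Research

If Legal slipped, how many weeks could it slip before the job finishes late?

11

Critical path: Iterate→Pricing→PR→Retail = 7+5+9+3 = 24, so the finish is 24 weeks.
Longest path through Legal: 13 weeks (earliest finish 13, latest finish 24).
Slack of Legal = 23 − 12 = 11 weeks.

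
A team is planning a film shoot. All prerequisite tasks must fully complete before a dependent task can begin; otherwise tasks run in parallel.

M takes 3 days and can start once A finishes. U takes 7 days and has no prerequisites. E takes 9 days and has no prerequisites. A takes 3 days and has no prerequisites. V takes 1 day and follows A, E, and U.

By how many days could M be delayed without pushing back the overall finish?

E→V = 9+1 = 10 sets the makespan at 10 days.
The longest chain containing M totals 6 days.
Slack of M = 7 − 3 = 4 days.

4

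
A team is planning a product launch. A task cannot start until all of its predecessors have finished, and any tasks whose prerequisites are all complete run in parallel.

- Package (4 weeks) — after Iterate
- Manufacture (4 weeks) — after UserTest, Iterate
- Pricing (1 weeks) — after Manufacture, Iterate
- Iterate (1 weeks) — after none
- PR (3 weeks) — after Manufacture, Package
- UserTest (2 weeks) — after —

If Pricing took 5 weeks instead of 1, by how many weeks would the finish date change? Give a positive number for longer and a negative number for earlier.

Actual critical path: UserTest→Manufacture→PR = 2+4+3 = 9 ⇒ 9 weeks.
Pricing is off the critical path — its longest chain is 7 weeks, giving 2 of slack.
New critical path: UserTest→Manufacture→Pricing = 2+4+5 = 11 ⇒ 11 weeks.
Change in finish: 11 − 9 = +2 weeks.

2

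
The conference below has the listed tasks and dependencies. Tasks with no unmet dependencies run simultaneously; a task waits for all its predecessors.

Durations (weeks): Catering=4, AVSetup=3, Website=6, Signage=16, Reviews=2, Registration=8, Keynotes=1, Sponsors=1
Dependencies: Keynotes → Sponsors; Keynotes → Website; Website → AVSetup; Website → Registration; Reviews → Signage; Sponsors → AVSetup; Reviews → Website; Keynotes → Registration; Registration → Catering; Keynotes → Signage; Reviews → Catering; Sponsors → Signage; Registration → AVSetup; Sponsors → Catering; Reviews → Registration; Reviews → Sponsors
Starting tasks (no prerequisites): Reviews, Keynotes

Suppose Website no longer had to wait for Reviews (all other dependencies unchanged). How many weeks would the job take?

19

Original critical path: Reviews→Website→Registration→Catering = 2+6+8+4 = 20 ⇒ 20 weeks.
Without Reviews→Website, Website's earliest start moves from 2 to 1.
New critical path: Reviews→Sponsors→Signage = 2+1+16 = 19 ⇒ 19 weeks.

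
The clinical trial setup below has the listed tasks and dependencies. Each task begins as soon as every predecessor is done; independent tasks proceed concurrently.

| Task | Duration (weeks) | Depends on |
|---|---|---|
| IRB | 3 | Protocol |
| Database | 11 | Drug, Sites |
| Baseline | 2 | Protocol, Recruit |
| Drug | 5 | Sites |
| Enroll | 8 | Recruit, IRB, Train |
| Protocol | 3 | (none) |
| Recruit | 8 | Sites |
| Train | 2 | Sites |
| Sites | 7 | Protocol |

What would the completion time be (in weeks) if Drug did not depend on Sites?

Before: longest chain Protocol→Sites→Recruit→Enroll = 3+7+8+8 = 26, finish 26.
Without Sites→Drug, Drug's earliest start moves from 10 to 0.
The longest chain is now Protocol→Sites→Recruit→Enroll = 3+7+8+8 = 26, so the schedule takes 26 weeks.

26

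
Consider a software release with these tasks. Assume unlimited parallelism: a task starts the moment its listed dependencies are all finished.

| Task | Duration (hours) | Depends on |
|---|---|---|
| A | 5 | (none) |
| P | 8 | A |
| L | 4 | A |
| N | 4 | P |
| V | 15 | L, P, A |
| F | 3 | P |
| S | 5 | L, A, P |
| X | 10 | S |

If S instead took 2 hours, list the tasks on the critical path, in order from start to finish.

A, P, V

Actual critical path: A→P→S→X = 5+8+5+10 = 28 ⇒ 28 hours.
S is on the critical path; changing it to 2 makes that path 25 hours.
New critical path: A→P→V = 5+8+15 = 28 ⇒ 28 hours.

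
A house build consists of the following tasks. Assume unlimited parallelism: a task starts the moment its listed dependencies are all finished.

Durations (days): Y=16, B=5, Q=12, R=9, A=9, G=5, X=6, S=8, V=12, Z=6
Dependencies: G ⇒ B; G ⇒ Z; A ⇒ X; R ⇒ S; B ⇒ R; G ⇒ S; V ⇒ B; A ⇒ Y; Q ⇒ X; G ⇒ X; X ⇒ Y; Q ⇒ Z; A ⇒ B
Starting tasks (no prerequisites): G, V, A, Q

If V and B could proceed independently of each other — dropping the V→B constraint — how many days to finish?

34

Before: longest chain V→B→R→S = 12+5+9+8 = 34, finish 34.
Without V→B, B's earliest start moves from 12 to 9.
The longest chain is now Q→X→Y = 12+6+16 = 34, so the schedule takes 34 days.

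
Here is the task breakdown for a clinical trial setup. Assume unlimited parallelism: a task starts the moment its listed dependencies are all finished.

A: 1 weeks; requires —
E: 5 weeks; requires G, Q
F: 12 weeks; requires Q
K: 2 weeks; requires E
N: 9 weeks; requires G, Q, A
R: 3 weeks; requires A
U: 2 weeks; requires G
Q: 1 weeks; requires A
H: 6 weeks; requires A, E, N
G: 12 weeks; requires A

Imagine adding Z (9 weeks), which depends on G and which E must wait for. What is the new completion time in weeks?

33

Originally the job takes 28 weeks.
With Z inserted, E now waits for max(G, Q, Z).
New critical path: A→G→Z→E→H = 1+12+9+5+6 = 33 ⇒ 33 weeks.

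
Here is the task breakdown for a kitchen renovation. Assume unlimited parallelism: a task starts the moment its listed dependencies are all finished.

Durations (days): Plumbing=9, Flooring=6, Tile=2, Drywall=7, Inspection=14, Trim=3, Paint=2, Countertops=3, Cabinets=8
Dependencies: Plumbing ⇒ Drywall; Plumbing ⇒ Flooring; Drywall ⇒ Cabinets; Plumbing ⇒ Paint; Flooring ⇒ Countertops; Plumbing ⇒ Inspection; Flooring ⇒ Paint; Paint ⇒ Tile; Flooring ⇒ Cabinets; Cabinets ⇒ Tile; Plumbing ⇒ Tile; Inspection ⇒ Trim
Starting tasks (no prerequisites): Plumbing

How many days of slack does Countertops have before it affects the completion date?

The longest chain is Plumbing→Drywall→Cabinets→Tile = 9+7+8+2 = 26; overall finish 26 days.
Countertops finishes as early as 18 and must finish by 26.
Slack of Countertops = 23 − 15 = 8 days.

8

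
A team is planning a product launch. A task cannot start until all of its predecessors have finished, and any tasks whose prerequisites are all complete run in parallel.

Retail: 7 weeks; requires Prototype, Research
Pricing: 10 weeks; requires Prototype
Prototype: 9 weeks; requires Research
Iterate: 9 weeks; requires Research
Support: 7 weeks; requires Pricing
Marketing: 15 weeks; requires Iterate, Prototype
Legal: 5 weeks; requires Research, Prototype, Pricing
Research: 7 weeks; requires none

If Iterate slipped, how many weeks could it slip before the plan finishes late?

2

The longest chain is Research→Prototype→Pricing→Support = 7+9+10+7 = 33; overall finish 33 weeks.
The longest chain containing Iterate totals 31 weeks.
So Iterate can slip 18 − 16 = 2 weeks.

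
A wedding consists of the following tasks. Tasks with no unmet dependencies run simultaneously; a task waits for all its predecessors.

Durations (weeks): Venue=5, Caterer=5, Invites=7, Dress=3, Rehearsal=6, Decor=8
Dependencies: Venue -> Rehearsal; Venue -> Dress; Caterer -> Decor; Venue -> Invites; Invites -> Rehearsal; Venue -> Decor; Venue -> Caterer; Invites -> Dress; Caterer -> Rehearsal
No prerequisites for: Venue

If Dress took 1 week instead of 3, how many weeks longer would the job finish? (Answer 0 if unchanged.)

As given, the longest chain is Venue→Caterer→Decor = 5+5+8 = 18, so the finish is 18 weeks.
Dress has 3 weeks of float (longest path through it is 15).
The critical path is still Venue→Caterer→Decor; finish is now 18 weeks.
Change in finish: 18 − 18 = +0 weeks.

0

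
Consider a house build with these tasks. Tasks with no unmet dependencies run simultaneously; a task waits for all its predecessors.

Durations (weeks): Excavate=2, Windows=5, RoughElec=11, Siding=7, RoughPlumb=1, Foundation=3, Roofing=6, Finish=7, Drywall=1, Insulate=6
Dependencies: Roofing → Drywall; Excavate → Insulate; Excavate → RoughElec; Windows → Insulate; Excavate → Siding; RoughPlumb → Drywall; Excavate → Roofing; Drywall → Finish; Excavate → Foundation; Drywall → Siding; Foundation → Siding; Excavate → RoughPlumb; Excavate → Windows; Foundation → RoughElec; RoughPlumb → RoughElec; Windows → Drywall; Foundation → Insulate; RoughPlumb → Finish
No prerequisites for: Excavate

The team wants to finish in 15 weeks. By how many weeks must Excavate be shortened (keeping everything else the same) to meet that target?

Current finish: 16 weeks; target: 15.
Excavate is on every critical path, so each week cut from Excavate cuts the finish by one (this holds down to a finish of 15).
Need 16 − 15 = 1 week off Excavate → Excavate becomes 1 week, finish becomes 15.

1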